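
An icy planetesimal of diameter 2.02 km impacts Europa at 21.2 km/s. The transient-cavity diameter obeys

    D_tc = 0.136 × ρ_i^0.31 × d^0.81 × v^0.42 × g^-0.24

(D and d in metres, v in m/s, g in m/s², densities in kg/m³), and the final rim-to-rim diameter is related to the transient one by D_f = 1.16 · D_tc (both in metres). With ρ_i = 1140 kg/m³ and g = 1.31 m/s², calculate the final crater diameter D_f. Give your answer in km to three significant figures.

In SI: d = 2020 m, v = 21200 m/s.
ρ_i^0.31 = 1140^0.31 = 8.864
d^0.81 = 2020^0.81 = 475.7
v^0.42 = 21200^0.42 = 65.62
g^-0.24 = 1.31^-0.24 = 0.9372
D_tc = 0.136 × 8.864 × 475.7 × 65.62 × 0.9372 = 35270 m
D_f = 1.16 × 35270 = 40913 m
     = 40.91 km

D_f ≈ 40.9 km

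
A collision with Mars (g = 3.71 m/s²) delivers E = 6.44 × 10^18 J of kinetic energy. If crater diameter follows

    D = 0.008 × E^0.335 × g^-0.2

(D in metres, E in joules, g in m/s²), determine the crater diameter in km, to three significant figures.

E^0.335 = (6.44 × 10^18)^0.335 = 2.000 × 10^6
g^-0.2 = 3.71^-0.2 = 0.7694
D = 0.008 × 2.000 × 10^6 × 0.7694 = 12310 m
   = 12.31 km

D ≈ 12.3 km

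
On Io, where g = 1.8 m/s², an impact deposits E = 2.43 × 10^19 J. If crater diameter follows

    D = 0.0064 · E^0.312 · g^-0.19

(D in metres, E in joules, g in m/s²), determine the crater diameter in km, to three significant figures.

D ≈ 6.40 km

E^0.312 = (2.43 × 10^19)^0.312 = 1.118 × 10^6
g^-0.19 = 1.8^-0.19 = 0.8943
D = 0.0064 × 1.118 × 10^6 × 0.8943 = 6399 m
   = 6.399 km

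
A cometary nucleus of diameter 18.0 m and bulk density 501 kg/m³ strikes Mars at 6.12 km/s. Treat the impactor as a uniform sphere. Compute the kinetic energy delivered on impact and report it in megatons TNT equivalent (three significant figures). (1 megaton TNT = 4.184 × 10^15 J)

v = 6120 m/s.
Mass m = (π/6) ρ d³ = (π/6) × 501 × (18)³ = 1.530 × 10^6 kg
E = ½ m v² = 0.5 × 1.530 × 10^6 × (6120)² = 2.865 × 10^13 J
   = 2.865 × 10^13 / 4.184×10^15 = 6.848 × 10^-3 Mt

E ≈ 6.85 × 10^-3 Mt TNT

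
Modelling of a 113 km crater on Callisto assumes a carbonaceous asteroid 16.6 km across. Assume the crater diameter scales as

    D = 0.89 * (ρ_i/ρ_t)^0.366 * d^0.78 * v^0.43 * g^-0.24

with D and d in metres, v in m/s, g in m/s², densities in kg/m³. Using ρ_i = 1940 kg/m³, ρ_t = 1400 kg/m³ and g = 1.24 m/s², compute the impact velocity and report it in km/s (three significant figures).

Rearranging for v: v = [D / (0.89 · (1940/1400)^0.366 · 16600^0.78 · 1.24^-0.24)]^(1/0.43).
D = 113000 m.
(1940/1400)^0.366 = 1.127
16600^0.78 = 1957
1.24^-0.24 = 0.9497
Denominator = 0.89 × 1.127 × 1957 × 0.9497 = 1864
D / 1864 = 113000 / 1864 = 60.62
v = 60.62^(1/0.43) = 60.62^2.3256 = 13985 m/s

v ≈ 14.0 km/s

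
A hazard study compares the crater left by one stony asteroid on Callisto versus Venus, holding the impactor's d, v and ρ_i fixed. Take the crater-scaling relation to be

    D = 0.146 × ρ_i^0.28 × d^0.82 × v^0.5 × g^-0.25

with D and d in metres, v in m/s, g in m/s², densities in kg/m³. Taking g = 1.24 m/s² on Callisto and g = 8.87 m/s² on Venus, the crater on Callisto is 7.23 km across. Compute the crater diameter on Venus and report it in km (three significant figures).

D ≈ 4.42 km

All impactor-dependent factors cancel in the ratio, leaving D_Venus/D_Callisto = (g_Venus/g_Callisto)^-0.25.
(8.87/1.24)^-0.25 = 7.153^-0.25 = 0.6115
D_Venus = 0.6115 × 7.23 km = 4.42 km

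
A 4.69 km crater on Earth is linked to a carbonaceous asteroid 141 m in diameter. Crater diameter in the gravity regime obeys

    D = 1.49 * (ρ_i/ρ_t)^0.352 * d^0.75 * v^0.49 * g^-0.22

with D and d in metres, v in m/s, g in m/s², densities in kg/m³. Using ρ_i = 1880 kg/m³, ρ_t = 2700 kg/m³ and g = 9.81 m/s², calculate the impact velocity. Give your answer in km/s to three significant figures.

v ≈ 25.5 km/s

Rearranging for v: v = [D / (1.49 · (1880/2700)^0.352 · 141^0.75 · 9.81^-0.22)]^(1/0.49).
D = 4690 m.
(1880/2700)^0.352 = 0.8804
141^0.75 = 40.92
9.81^-0.22 = 0.6051
Denominator = 1.49 × 0.8804 × 40.92 × 0.6051 = 32.48
D / 32.48 = 4690 / 32.48 = 144.4
v = 144.4^(1/0.49) = 144.4^2.0408 = 25541 m/s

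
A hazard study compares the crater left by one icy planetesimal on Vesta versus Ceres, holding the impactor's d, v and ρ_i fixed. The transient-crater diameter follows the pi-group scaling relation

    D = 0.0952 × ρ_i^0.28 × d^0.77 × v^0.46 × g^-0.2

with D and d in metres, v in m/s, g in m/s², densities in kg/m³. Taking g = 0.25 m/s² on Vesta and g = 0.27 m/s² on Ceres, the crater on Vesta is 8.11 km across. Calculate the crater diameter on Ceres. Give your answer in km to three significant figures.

D ≈ 7.99 km

All impactor-dependent factors cancel in the ratio, leaving D_Ceres/D_Vesta = (g_Ceres/g_Vesta)^-0.2.
(0.27/0.25)^-0.2 = 1.080^-0.2 = 0.9847
D_Ceres = 0.9847 × 8.11 km = 7.99 km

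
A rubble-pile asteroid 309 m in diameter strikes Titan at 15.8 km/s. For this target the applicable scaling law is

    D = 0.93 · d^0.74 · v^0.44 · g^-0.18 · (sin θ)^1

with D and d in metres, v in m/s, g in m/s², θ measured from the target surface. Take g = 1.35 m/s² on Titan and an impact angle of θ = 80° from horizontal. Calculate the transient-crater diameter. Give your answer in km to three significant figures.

In SI units: v = 15800 m/s.
d^0.74 = 309^0.74 = 69.59
v^0.44 = 15800^0.44 = 70.37
g^-0.18 = 1.35^-0.18 = 0.9474
(sin 80°)^1 = 0.9848^1 = 0.9848
D = 0.93 × 69.59 × 70.37 × 0.9474 × 0.9848 = 4249 m
   = 4.249 km

D ≈ 4.25 km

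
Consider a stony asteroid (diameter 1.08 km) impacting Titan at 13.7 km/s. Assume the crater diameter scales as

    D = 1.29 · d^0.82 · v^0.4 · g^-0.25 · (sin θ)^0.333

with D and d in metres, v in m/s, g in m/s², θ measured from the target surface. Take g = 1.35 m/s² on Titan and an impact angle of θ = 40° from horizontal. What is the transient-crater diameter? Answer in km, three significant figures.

D ≈ 14.3 km

In SI units: d = 1080 m, v = 13700 m/s.
d^0.82 = 1080^0.82 = 307.2
v^0.4 = 13700^0.4 = 45.15
g^-0.25 = 1.35^-0.25 = 0.9277
(sin 40°)^0.333 = 0.6428^0.333 = 0.8632
D = 1.29 × 307.2 × 45.15 × 0.9277 × 0.8632 = 14328 m
   = 14.33 km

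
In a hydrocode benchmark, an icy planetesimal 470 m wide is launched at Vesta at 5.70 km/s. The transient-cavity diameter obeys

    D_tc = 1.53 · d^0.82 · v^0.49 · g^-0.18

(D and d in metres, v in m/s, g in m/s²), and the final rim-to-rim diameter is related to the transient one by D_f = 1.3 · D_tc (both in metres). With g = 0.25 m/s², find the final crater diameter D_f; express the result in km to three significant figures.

v = 5700 m/s.
d^0.82 = 470^0.82 = 155.3
v^0.49 = 5700^0.49 = 69.24
g^-0.18 = 0.25^-0.18 = 1.283
D_tc = 1.53 × 155.3 × 69.24 × 1.283 = 21110 m
D_f = 1.3 × 21110 = 27443 m
     = 27.44 km

D_f ≈ 27.4 km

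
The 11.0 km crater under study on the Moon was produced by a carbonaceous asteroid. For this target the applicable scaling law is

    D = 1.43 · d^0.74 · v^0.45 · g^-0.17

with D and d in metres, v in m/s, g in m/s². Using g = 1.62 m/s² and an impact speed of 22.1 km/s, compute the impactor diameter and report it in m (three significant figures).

Rearranging for d: d = [D / (1.43 · 22100^0.45 · 1.62^-0.17)]^(1/0.74).
D = 11000 m.
22100^0.45 = 90.15
1.62^-0.17 = 0.9213
Denominator = 1.43 × 90.15 × 0.9213 = 118.8
D / 118.8 = 11000 / 118.8 = 92.59
d = 92.59^(1/0.74) = 92.59^1.3514 = 454.6 m

d ≈ 455 m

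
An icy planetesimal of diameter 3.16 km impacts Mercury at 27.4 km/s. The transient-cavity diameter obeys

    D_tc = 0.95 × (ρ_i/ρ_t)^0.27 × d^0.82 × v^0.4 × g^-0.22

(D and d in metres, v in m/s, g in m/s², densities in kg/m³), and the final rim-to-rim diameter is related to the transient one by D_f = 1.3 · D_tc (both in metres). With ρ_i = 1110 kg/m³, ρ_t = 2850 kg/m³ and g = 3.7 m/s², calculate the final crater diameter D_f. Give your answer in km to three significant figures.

In SI: d = 3160 m, v = 27400 m/s.
(ρ_i/ρ_t)^0.27 = (1110/2850)^0.27 = 0.7752
d^0.82 = 3160^0.82 = 740.9
v^0.4 = 27400^0.4 = 59.58
g^-0.22 = 3.7^-0.22 = 0.7499
D_tc = 0.95 × 0.7752 × 740.9 × 59.58 × 0.7499 = 24380 m
D_f = 1.3 × 24380 = 31694 m
     = 31.69 km

D_f ≈ 31.7 km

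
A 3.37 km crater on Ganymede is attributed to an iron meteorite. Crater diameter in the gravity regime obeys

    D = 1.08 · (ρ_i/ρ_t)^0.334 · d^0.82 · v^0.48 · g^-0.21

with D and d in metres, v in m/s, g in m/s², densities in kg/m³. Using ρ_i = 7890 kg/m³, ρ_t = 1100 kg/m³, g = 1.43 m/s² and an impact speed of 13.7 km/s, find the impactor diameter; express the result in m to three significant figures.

d ≈ 34.0 m

Rearranging for d: d = [D / (1.08 · (7890/1100)^0.334 · 13700^0.48 · 1.43^-0.21)]^(1/0.82).
D = 3370 m.
(7890/1100)^0.334 = 1.931
13700^0.48 = 96.74
1.43^-0.21 = 0.9276
Denominator = 1.08 × 1.931 × 96.74 × 0.9276 = 187.1
D / 187.1 = 3370 / 187.1 = 18.01
d = 18.01^(1/0.82) = 18.01^1.2195 = 33.97 m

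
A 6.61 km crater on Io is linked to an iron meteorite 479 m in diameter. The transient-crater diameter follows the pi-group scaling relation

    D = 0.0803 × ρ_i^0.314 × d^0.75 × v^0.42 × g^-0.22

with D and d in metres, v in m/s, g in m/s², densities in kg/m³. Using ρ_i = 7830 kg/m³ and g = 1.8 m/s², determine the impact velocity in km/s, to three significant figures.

v ≈ 13.8 km/s

Rearranging for v: v = [D / (0.0803 · 7830^0.314 · 479^0.75 · 1.8^-0.22)]^(1/0.42).
D = 6610 m.
7830^0.314 = 16.70
479^0.75 = 102.4
1.8^-0.22 = 0.8787
Denominator = 0.0803 × 16.70 × 102.4 × 0.8787 = 120.7
D / 120.7 = 6610 / 120.7 = 54.76
v = 54.76^(1/0.42) = 54.76^2.381 = 13781 m/s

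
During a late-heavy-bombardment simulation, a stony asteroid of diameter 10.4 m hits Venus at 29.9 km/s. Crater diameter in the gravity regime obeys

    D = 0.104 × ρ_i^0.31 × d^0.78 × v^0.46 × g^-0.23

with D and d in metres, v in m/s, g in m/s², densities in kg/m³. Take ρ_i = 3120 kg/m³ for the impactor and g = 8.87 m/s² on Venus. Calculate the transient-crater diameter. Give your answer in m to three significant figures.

In SI units: v = 29900 m/s.
ρ_i^0.31 = 3120^0.31 = 12.11
d^0.78 = 10.4^0.78 = 6.213
v^0.46 = 29900^0.46 = 114.5
g^-0.23 = 8.87^-0.23 = 0.6053
D = 0.104 × 12.11 × 6.213 × 114.5 × 0.6053 = 542.3 m

D ≈ 542 m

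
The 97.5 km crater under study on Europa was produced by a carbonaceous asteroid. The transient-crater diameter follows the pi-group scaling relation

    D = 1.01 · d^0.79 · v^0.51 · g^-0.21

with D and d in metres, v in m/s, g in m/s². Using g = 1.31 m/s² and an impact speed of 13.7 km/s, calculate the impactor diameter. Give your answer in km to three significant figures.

d ≈ 4.68 km

Rearranging for d: d = [D / (1.01 · 13700^0.51 · 1.31^-0.21)]^(1/0.79).
D = 97500 m.
13700^0.51 = 128.7
1.31^-0.21 = 0.9449
Denominator = 1.01 × 128.7 × 0.9449 = 122.8
D / 122.8 = 97500 / 122.8 = 794.0
d = 794.0^(1/0.79) = 794.0^1.2658 = 4684 m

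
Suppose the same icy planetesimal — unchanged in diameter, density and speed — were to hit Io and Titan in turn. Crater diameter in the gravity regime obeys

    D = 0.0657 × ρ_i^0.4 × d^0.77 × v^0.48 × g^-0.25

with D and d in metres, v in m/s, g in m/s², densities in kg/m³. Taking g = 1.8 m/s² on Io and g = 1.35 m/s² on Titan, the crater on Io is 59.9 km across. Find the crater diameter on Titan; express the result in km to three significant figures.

D ≈ 64.4 km

All impactor-dependent factors cancel in the ratio, leaving D_Titan/D_Io = (g_Titan/g_Io)^-0.25.
(1.35/1.8)^-0.25 = 0.7500^-0.25 = 1.075
D_Titan = 1.075 × 59.9 km = 64.4 km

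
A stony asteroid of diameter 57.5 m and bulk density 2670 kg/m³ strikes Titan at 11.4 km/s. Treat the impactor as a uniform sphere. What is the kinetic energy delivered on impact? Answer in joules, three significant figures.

v = 11400 m/s.
Mass m = (π/6) ρ d³ = (π/6) × 2670 × (57.5)³ = 2.658 × 10^8 kg
E = ½ m v² = 0.5 × 2.658 × 10^8 × (11400)² = 1.727 × 10^16 J

E ≈ 1.73 × 10^16 J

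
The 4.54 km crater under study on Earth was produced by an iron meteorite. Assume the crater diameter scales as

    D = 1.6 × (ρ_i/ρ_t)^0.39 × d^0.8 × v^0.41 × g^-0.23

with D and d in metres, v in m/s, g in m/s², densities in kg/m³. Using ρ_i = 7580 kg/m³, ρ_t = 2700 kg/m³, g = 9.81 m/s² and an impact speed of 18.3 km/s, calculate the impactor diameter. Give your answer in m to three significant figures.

Rearranging for d: d = [D / (1.6 · (7580/2700)^0.39 · 18300^0.41 · 9.81^-0.23)]^(1/0.8).
D = 4540 m.
(7580/2700)^0.39 = 1.496
18300^0.41 = 55.92
9.81^-0.23 = 0.5914
Denominator = 1.6 × 1.496 × 55.92 × 0.5914 = 79.16
D / 79.16 = 4540 / 79.16 = 57.35
d = 57.35^(1/0.8) = 57.35^1.25 = 157.8 m

d ≈ 158 m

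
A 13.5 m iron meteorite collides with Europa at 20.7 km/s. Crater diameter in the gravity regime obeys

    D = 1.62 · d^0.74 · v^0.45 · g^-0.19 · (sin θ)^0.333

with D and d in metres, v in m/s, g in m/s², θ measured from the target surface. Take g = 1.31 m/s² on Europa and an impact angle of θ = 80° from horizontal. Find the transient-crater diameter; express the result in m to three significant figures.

In SI units: v = 20700 m/s.
d^0.74 = 13.5^0.74 = 6.862
v^0.45 = 20700^0.45 = 87.54
g^-0.19 = 1.31^-0.19 = 0.9500
(sin 80°)^0.333 = 0.9848^0.333 = 0.9949
D = 1.62 × 6.862 × 87.54 × 0.9500 × 0.9949 = 919.8 m

D ≈ 920 m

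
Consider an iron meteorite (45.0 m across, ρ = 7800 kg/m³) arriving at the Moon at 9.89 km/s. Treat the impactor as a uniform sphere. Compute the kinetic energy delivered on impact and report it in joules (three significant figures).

E ≈ 1.82 × 10^16 J

v = 9890 m/s.
Mass m = (π/6) ρ d³ = (π/6) × 7800 × (45)³ = 3.722 × 10^8 kg
E = ½ m v² = 0.5 × 3.722 × 10^8 × (9890)² = 1.820 × 10^16 J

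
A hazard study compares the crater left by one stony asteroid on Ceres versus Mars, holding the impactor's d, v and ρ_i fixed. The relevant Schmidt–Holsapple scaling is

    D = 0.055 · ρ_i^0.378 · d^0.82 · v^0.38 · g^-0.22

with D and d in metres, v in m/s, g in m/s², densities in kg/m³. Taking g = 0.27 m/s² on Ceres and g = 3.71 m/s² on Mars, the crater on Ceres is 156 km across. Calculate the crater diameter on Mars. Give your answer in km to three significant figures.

D ≈ 87.7 km

All impactor-dependent factors cancel in the ratio, leaving D_Mars/D_Ceres = (g_Mars/g_Ceres)^-0.22.
(3.71/0.27)^-0.22 = 13.74^-0.22 = 0.5619
D_Mars = 0.5619 × 156 km = 87.7 km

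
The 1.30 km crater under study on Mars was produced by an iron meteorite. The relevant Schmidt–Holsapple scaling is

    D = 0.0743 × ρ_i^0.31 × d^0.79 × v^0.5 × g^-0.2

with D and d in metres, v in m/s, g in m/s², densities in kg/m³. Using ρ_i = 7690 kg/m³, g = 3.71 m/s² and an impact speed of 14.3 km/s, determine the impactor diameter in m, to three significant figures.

d ≈ 22.9 m

Rearranging for d: d = [D / (0.0743 · 7690^0.31 · 14300^0.5 · 3.71^-0.2)]^(1/0.79).
D = 1300 m.
7690^0.31 = 16.02
14300^0.5 = 119.6
3.71^-0.2 = 0.7694
Denominator = 0.0743 × 16.02 × 119.6 × 0.7694 = 109.5
D / 109.5 = 1300 / 109.5 = 11.87
d = 11.87^(1/0.79) = 11.87^1.2658 = 22.91 m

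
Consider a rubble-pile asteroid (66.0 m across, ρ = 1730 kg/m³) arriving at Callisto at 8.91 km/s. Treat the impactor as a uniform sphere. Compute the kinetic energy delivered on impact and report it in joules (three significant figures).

E ≈ 1.03 × 10^16 J

v = 8910 m/s.
Mass m = (π/6) ρ d³ = (π/6) × 1730 × (66)³ = 2.604 × 10^8 kg
E = ½ m v² = 0.5 × 2.604 × 10^8 × (8910)² = 1.034 × 10^16 J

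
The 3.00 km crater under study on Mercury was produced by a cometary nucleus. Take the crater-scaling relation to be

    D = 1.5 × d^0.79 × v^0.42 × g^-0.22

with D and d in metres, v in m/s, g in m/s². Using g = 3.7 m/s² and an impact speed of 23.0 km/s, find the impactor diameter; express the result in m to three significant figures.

d ≈ 104 m

Rearranging for d: d = [D / (1.5 · 23000^0.42 · 3.7^-0.22)]^(1/0.79).
D = 3000 m.
23000^0.42 = 67.91
3.7^-0.22 = 0.7499
Denominator = 1.5 × 67.91 × 0.7499 = 76.39
D / 76.39 = 3000 / 76.39 = 39.27
d = 39.27^(1/0.79) = 39.27^1.2658 = 104.2 m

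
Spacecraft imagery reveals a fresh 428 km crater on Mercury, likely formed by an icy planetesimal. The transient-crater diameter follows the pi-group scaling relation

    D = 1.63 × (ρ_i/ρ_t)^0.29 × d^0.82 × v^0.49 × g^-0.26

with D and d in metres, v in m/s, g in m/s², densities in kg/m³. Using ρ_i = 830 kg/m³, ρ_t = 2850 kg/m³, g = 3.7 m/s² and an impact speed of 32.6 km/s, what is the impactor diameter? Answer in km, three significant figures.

d ≈ 19.1 km

Rearranging for d: d = [D / (1.63 · (830/2850)^0.29 · 32600^0.49 · 3.7^-0.26)]^(1/0.82).
D = 428000 m.
(830/2850)^0.29 = 0.6992
32600^0.49 = 162.7
3.7^-0.26 = 0.7117
Denominator = 1.63 × 0.6992 × 162.7 × 0.7117 = 132.0
D / 132.0 = 428000 / 132.0 = 3242
d = 3242^(1/0.82) = 3242^1.2195 = 19118 m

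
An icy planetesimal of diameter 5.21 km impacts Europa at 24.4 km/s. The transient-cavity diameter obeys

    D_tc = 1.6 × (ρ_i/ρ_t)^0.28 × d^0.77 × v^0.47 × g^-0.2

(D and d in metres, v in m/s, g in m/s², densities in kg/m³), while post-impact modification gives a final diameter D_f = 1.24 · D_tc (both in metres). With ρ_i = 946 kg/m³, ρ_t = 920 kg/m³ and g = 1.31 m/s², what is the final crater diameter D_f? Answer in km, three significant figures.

D_f ≈ 159 km

In SI: d = 5210 m, v = 24400 m/s.
(ρ_i/ρ_t)^0.28 = (946/920)^0.28 = 1.008
d^0.77 = 5210^0.77 = 727.7
v^0.47 = 24400^0.47 = 115.4
g^-0.2 = 1.31^-0.2 = 0.9474
D_tc = 1.6 × 1.008 × 727.7 × 115.4 × 0.9474 = 1.283 × 10^5 m
D_f = 1.24 × 1.283 × 10^5 = 1.591 × 10^5 m
     = 159.1 km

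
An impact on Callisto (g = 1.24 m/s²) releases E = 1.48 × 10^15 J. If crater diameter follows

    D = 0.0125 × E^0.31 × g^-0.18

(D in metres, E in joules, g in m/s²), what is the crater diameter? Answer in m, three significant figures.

D ≈ 607 m

E^0.31 = (1.48 × 10^15)^0.31 = 5.044 × 10^4
g^-0.18 = 1.24^-0.18 = 0.9620
D = 0.0125 × 5.044 × 10^4 × 0.9620 = 606.5 m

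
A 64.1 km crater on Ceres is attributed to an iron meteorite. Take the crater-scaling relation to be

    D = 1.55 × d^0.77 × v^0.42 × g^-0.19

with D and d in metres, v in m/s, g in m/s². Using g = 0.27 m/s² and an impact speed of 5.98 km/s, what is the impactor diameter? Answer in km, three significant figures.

Rearranging for d: d = [D / (1.55 · 5980^0.42 · 0.27^-0.19)]^(1/0.77).
D = 64100 m.
5980^0.42 = 38.57
0.27^-0.19 = 1.282
Denominator = 1.55 × 38.57 × 1.282 = 76.64
D / 76.64 = 64100 / 76.64 = 836.4
d = 836.4^(1/0.77) = 836.4^1.2987 = 6242 m

d ≈ 6.24 km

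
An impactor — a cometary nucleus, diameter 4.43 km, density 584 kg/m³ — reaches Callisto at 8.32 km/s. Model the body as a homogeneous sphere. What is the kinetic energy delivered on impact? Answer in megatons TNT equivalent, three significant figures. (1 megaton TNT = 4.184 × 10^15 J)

d = 4430 m; v = 8320 m/s.
Mass m = (π/6) ρ d³ = (π/6) × 584 × (4430)³ = 2.658 × 10^13 kg
E = ½ m v² = 0.5 × 2.658 × 10^13 × (8320)² = 9.200 × 10^20 J
   = 9.200 × 10^20 / 4.184×10^15 = 2.199 × 10^5 Mt

E ≈ 2.20 × 10^5 Mt TNT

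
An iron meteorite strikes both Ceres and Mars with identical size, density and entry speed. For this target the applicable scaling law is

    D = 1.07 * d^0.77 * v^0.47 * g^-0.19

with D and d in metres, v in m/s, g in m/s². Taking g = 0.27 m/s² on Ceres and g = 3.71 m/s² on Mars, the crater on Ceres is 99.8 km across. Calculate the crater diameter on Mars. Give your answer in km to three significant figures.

All impactor-dependent factors cancel in the ratio, leaving D_Mars/D_Ceres = (g_Mars/g_Ceres)^-0.19.
(3.71/0.27)^-0.19 = 13.74^-0.19 = 0.6078
D_Mars = 0.6078 × 99.8 km = 60.7 km

D ≈ 60.7 km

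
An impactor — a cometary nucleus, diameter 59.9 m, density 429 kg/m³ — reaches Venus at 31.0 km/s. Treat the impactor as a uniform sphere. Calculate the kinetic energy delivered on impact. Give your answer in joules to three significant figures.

v = 31000 m/s.
Mass m = (π/6) ρ d³ = (π/6) × 429 × (59.9)³ = 4.828 × 10^7 kg
E = ½ m v² = 0.5 × 4.828 × 10^7 × (31000)² = 2.320 × 10^16 J

E ≈ 2.32 × 10^16 J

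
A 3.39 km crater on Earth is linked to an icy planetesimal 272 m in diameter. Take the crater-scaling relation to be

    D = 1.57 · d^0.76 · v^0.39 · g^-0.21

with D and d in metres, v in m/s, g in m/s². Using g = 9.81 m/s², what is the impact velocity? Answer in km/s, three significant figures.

Rearranging for v: v = [D / (1.57 · 272^0.76 · 9.81^-0.21)]^(1/0.39).
D = 3390 m.
272^0.76 = 70.84
9.81^-0.21 = 0.6191
Denominator = 1.57 × 70.84 × 0.6191 = 68.86
D / 68.86 = 3390 / 68.86 = 49.23
v = 49.23^(1/0.39) = 49.23^2.5641 = 21830 m/s

v ≈ 21.8 km/s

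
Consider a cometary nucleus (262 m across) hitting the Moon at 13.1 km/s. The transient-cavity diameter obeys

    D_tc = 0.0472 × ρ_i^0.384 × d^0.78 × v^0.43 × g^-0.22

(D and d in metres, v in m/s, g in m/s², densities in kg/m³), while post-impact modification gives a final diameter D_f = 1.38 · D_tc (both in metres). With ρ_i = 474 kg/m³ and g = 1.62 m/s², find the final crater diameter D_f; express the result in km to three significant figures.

D_f ≈ 2.83 km

v = 13100 m/s.
ρ_i^0.384 = 474^0.384 = 10.65
d^0.78 = 262^0.78 = 76.96
v^0.43 = 13100^0.43 = 58.94
g^-0.22 = 1.62^-0.22 = 0.8993
D_tc = 0.0472 × 10.65 × 76.96 × 58.94 × 0.8993 = 2051 m
D_f = 1.38 × 2051 = 2830 m
     = 2.830 km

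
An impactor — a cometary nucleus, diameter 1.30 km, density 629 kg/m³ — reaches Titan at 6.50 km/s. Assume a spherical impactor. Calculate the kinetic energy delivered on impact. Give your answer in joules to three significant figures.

d = 1300 m; v = 6500 m/s.
Mass m = (π/6) ρ d³ = (π/6) × 629 × (1300)³ = 7.236 × 10^11 kg
E = ½ m v² = 0.5 × 7.236 × 10^11 × (6500)² = 1.529 × 10^19 J

E ≈ 1.53 × 10^19 J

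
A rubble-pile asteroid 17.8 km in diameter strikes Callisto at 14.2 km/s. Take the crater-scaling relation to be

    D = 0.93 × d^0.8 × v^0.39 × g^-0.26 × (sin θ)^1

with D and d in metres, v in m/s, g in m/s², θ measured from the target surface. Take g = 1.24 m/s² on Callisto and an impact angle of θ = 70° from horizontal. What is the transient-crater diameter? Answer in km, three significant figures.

D ≈ 86.5 km

In SI units: d = 17800 m, v = 14200 m/s.
d^0.8 = 17800^0.8 = 2514
v^0.39 = 14200^0.39 = 41.63
g^-0.26 = 1.24^-0.26 = 0.9456
(sin 70°)^1 = 0.9397^1 = 0.9397
D = 0.93 × 2514 × 41.63 × 0.9456 × 0.9397 = 86487 m
   = 86.49 km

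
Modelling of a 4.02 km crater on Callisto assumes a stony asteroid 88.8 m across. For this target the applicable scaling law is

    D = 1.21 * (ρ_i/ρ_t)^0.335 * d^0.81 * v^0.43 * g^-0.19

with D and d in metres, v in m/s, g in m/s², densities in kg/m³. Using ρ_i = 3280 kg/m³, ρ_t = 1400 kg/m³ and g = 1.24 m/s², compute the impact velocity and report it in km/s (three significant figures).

Rearranging for v: v = [D / (1.21 · (3280/1400)^0.335 · 88.8^0.81 · 1.24^-0.19)]^(1/0.43).
D = 4020 m.
(3280/1400)^0.335 = 1.330
88.8^0.81 = 37.86
1.24^-0.19 = 0.9600
Denominator = 1.21 × 1.330 × 37.86 × 0.9600 = 58.49
D / 58.49 = 4020 / 58.49 = 68.73
v = 68.73^(1/0.43) = 68.73^2.3256 = 18727 m/s

v ≈ 18.7 km/s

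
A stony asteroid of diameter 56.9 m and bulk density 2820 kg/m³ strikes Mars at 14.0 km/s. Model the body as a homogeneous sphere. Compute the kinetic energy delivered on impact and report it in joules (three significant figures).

v = 14000 m/s.
Mass m = (π/6) ρ d³ = (π/6) × 2820 × (56.9)³ = 2.720 × 10^8 kg
E = ½ m v² = 0.5 × 2.720 × 10^8 × (14000)² = 2.666 × 10^16 J

E ≈ 2.67 × 10^16 J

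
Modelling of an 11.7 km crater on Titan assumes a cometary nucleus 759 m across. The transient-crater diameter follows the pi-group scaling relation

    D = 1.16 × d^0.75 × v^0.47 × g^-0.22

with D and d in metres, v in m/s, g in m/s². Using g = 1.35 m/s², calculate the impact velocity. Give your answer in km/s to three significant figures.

Rearranging for v: v = [D / (1.16 · 759^0.75 · 1.35^-0.22)]^(1/0.47).
D = 11700 m.
759^0.75 = 144.6
1.35^-0.22 = 0.9361
Denominator = 1.16 × 144.6 × 0.9361 = 157.0
D / 157.0 = 11700 / 157.0 = 74.52
v = 74.52^(1/0.47) = 74.52^2.1277 = 9630 m/s

v ≈ 9.63 km/s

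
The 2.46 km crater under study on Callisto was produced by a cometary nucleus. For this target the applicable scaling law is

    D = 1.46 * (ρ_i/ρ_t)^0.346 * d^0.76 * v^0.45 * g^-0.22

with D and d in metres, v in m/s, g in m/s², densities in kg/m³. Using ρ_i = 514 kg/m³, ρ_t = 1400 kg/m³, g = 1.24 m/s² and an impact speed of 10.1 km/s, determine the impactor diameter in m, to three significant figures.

Rearranging for d: d = [D / (1.46 · (514/1400)^0.346 · 10100^0.45 · 1.24^-0.22)]^(1/0.76).
D = 2460 m.
(514/1400)^0.346 = 0.7070
10100^0.45 = 63.38
1.24^-0.22 = 0.9538
Denominator = 1.46 × 0.7070 × 63.38 × 0.9538 = 62.40
D / 62.40 = 2460 / 62.40 = 39.42
d = 39.42^(1/0.76) = 39.42^1.3158 = 125.8 m

d ≈ 126 m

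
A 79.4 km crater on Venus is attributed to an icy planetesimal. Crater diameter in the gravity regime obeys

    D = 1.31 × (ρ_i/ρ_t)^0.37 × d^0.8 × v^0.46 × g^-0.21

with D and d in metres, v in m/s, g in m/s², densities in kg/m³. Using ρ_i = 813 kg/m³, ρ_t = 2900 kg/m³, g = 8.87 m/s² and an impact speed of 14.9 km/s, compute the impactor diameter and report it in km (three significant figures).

d ≈ 12.1 km

Rearranging for d: d = [D / (1.31 · (813/2900)^0.37 · 14900^0.46 · 8.87^-0.21)]^(1/0.8).
D = 79400 m.
(813/2900)^0.37 = 0.6247
14900^0.46 = 83.11
8.87^-0.21 = 0.6323
Denominator = 1.31 × 0.6247 × 83.11 × 0.6323 = 43.01
D / 43.01 = 79400 / 43.01 = 1846
d = 1846^(1/0.8) = 1846^1.25 = 12100 m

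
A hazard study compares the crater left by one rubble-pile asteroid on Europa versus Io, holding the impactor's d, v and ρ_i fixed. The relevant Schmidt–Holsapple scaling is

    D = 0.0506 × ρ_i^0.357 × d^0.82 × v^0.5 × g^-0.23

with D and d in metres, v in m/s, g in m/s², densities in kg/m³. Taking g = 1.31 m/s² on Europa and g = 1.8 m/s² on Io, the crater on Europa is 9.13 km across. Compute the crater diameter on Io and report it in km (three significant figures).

All impactor-dependent factors cancel in the ratio, leaving D_Io/D_Europa = (g_Io/g_Europa)^-0.23.
(1.8/1.31)^-0.23 = 1.374^-0.23 = 0.9295
D_Io = 0.9295 × 9.13 km = 8.49 km

D ≈ 8.49 km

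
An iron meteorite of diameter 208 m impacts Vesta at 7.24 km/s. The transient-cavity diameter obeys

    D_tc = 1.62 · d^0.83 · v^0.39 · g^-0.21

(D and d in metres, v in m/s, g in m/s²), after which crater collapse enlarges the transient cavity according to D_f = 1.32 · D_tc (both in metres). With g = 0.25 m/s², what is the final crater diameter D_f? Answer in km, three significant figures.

D_f ≈ 7.69 km

v = 7240 m/s.
d^0.83 = 208^0.83 = 83.94
v^0.39 = 7240^0.39 = 32.01
g^-0.21 = 0.25^-0.21 = 1.338
D_tc = 1.62 × 83.94 × 32.01 × 1.338 = 5824 m
D_f = 1.32 × 5824 = 7688 m
     = 7.688 km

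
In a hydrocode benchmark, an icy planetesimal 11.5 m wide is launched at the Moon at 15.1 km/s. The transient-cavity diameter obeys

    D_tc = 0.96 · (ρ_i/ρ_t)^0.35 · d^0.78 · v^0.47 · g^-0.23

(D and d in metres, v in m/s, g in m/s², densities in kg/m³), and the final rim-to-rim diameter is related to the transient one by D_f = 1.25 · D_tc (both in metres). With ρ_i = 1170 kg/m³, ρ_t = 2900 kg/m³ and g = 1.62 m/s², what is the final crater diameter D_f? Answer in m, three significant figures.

D_f ≈ 484 m

v = 15100 m/s.
(ρ_i/ρ_t)^0.35 = (1170/2900)^0.35 = 0.7278
d^0.78 = 11.5^0.78 = 6.720
v^0.47 = 15100^0.47 = 92.07
g^-0.23 = 1.62^-0.23 = 0.8950
D_tc = 0.96 × 0.7278 × 6.720 × 92.07 × 0.8950 = 386.9 m
D_f = 1.25 × 386.9 = 483.6 m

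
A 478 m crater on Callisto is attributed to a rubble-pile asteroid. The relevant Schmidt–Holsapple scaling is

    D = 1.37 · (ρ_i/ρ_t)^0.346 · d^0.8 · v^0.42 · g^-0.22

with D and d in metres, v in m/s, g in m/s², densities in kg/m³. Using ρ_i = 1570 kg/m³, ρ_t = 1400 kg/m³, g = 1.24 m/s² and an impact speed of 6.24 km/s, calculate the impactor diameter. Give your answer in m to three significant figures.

Rearranging for d: d = [D / (1.37 · (1570/1400)^0.346 · 6240^0.42 · 1.24^-0.22)]^(1/0.8).
(1570/1400)^0.346 = 1.040
6240^0.42 = 39.26
1.24^-0.22 = 0.9538
Denominator = 1.37 × 1.040 × 39.26 × 0.9538 = 53.35
D / 53.35 = 478 / 53.35 = 8.960
d = 8.960^(1/0.8) = 8.960^1.25 = 15.50 m

d ≈ 15.5 m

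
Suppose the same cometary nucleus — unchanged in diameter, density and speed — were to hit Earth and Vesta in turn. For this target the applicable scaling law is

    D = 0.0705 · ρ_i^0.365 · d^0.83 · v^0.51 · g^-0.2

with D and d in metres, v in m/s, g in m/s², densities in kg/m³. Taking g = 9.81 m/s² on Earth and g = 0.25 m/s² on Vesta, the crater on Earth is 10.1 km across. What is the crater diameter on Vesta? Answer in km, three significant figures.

All impactor-dependent factors cancel in the ratio, leaving D_Vesta/D_Earth = (g_Vesta/g_Earth)^-0.2.
(0.25/9.81)^-0.2 = 0.02548^-0.2 = 2.083
D_Vesta = 2.083 × 10.1 km = 21.0 km

D ≈ 21.0 km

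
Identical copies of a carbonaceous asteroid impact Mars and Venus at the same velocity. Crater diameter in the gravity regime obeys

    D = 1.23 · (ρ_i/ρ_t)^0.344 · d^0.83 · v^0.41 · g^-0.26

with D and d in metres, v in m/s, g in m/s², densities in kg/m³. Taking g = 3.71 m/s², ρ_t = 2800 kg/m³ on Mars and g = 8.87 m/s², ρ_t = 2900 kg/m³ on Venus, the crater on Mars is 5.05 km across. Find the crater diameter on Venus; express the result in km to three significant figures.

The impactor-only factors (d, v, ρ_i) cancel in the ratio, leaving D_Venus/D_Mars = (g_Venus/g_Mars)^-0.26 · (ρ_t,Mars/ρ_t,Venus)^0.344.
(8.87/3.71)^-0.26 = 2.391^-0.26 = 0.7972
(2800/2900)^0.344 = 0.9655^0.344 = 0.9880
Ratio = 0.7972 × 0.9880 = 0.7876
D_Venus = 0.7876 × 5.05 km = 3.98 km

D ≈ 3.98 km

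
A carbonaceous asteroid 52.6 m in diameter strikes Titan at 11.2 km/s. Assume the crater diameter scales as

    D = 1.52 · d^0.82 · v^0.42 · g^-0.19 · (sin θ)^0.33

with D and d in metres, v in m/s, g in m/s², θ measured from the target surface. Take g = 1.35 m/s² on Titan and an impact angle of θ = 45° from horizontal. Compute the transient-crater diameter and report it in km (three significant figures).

In SI units: v = 11200 m/s.
d^0.82 = 52.6^0.82 = 25.78
v^0.42 = 11200^0.42 = 50.20
g^-0.19 = 1.35^-0.19 = 0.9446
(sin 45°)^0.33 = 0.7071^0.33 = 0.8919
D = 1.52 × 25.78 × 50.20 × 0.9446 × 0.8919 = 1657 m
   = 1.657 km

D ≈ 1.66 km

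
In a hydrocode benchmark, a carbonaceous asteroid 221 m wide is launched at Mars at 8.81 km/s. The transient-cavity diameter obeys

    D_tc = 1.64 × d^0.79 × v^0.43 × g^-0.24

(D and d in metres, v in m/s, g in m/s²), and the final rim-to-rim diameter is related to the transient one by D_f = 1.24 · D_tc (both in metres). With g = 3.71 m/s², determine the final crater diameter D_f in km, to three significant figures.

D_f ≈ 5.25 km

v = 8810 m/s.
d^0.79 = 221^0.79 = 71.13
v^0.43 = 8810^0.43 = 49.70
g^-0.24 = 3.71^-0.24 = 0.7300
D_tc = 1.64 × 71.13 × 49.70 × 0.7300 = 4232 m
D_f = 1.24 × 4232 = 5248 m
     = 5.248 km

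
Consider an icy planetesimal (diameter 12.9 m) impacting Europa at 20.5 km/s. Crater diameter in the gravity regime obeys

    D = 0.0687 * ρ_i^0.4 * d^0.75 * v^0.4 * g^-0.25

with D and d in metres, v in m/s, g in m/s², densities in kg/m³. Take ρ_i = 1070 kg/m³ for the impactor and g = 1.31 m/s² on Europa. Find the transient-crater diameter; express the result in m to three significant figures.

In SI units: v = 20500 m/s.
ρ_i^0.4 = 1070^0.4 = 16.28
d^0.75 = 12.9^0.75 = 6.807
v^0.4 = 20500^0.4 = 53.05
g^-0.25 = 1.31^-0.25 = 0.9347
D = 0.0687 × 16.28 × 6.807 × 53.05 × 0.9347 = 377.5 m

D ≈ 378 m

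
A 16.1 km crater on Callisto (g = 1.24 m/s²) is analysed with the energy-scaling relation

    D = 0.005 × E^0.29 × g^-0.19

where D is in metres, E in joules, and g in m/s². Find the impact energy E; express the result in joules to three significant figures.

Rearranging: E = [D / (0.005 · g^-0.19)]^(1/0.29).
D = 16100 m.
g^-0.19 = 1.24^-0.19 = 0.9600
D / (0.005 × 0.9600) = 16100 / (4.800 × 10^-3) = 3.354 × 10^6
E = (3.354 × 10^6)^3.4483 = 3.178 × 10^22 J

E ≈ 3.18 × 10^22 J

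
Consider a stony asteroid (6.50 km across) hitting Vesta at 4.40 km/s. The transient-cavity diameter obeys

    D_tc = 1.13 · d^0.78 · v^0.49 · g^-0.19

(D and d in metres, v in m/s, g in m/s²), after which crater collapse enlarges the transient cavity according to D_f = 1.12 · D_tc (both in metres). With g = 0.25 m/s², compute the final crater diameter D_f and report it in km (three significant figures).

D_f ≈ 94.6 km

In SI: d = 6500 m, v = 4400 m/s.
d^0.78 = 6500^0.78 = 942.0
v^0.49 = 4400^0.49 = 60.99
g^-0.19 = 0.25^-0.19 = 1.301
D_tc = 1.13 × 942.0 × 60.99 × 1.301 = 84460 m
D_f = 1.12 × 84460 = 94595 m
     = 94.60 km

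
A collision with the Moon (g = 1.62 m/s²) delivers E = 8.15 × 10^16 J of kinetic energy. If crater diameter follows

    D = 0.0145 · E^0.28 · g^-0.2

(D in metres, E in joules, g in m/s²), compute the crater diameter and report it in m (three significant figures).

D ≈ 715 m

E^0.28 = (8.15 × 10^16)^0.28 = 5.434 × 10^4
g^-0.2 = 1.62^-0.2 = 0.9080
D = 0.0145 × 5.434 × 10^4 × 0.9080 = 715.4 m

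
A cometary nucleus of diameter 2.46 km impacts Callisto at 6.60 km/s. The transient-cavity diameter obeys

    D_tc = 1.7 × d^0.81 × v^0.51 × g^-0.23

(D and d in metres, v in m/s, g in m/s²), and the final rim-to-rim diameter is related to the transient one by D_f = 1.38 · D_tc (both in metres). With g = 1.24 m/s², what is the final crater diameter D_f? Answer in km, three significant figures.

D_f ≈ 111 km

In SI: d = 2460 m, v = 6600 m/s.
d^0.81 = 2460^0.81 = 558.0
v^0.51 = 6600^0.51 = 88.71
g^-0.23 = 1.24^-0.23 = 0.9517
D_tc = 1.7 × 558.0 × 88.71 × 0.9517 = 80090 m
D_f = 1.38 × 80090 = 1.105 × 10^5 m
     = 110.5 km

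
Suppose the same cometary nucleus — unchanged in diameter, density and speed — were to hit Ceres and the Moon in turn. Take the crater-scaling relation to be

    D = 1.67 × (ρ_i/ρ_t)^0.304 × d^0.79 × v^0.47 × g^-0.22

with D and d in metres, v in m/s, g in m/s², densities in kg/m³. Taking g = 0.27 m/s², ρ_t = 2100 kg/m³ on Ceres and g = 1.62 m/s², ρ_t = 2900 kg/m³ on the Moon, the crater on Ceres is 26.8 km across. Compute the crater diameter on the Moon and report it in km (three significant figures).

D ≈ 16.4 km

The impactor-only factors (d, v, ρ_i) cancel in the ratio, leaving D_Moon/D_Ceres = (g_Moon/g_Ceres)^-0.22 · (ρ_t,Ceres/ρ_t,Moon)^0.304.
(1.62/0.27)^-0.22 = 6.000^-0.22 = 0.6742
(2100/2900)^0.304 = 0.7241^0.304 = 0.9065
Ratio = 0.6742 × 0.9065 = 0.6112
D_Moon = 0.6112 × 26.8 km = 16.4 km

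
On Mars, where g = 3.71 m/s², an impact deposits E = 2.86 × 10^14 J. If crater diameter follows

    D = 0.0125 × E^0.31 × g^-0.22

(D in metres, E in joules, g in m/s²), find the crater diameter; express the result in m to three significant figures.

D ≈ 284 m

E^0.31 = (2.86 × 10^14)^0.31 = 3.030 × 10^4
g^-0.22 = 3.71^-0.22 = 0.7494
D = 0.0125 × 3.030 × 10^4 × 0.7494 = 283.8 m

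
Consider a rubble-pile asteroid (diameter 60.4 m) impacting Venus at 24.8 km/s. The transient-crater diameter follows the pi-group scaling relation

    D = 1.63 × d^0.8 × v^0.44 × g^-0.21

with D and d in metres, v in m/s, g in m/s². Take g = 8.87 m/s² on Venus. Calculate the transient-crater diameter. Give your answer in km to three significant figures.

D ≈ 2.35 km

In SI units: v = 24800 m/s.
d^0.8 = 60.4^0.8 = 26.60
v^0.44 = 24800^0.44 = 85.81
g^-0.21 = 8.87^-0.21 = 0.6323
D = 1.63 × 26.60 × 85.81 × 0.6323 = 2353 m
   = 2.353 km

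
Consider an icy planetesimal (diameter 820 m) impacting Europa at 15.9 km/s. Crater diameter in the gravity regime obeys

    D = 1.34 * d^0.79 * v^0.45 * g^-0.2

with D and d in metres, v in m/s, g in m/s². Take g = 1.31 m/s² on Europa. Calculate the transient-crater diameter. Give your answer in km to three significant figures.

D ≈ 19.8 km

In SI units: v = 15900 m/s.
d^0.79 = 820^0.79 = 200.4
v^0.45 = 15900^0.45 = 77.74
g^-0.2 = 1.31^-0.2 = 0.9474
D = 1.34 × 200.4 × 77.74 × 0.9474 = 19778 m
   = 19.78 km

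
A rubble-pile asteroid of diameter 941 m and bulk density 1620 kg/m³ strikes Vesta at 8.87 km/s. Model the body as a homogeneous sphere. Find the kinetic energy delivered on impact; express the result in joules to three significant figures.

E ≈ 2.78 × 10^19 J

v = 8870 m/s.
Mass m = (π/6) ρ d³ = (π/6) × 1620 × (941)³ = 7.068 × 10^11 kg
E = ½ m v² = 0.5 × 7.068 × 10^11 × (8870)² = 2.780 × 10^19 J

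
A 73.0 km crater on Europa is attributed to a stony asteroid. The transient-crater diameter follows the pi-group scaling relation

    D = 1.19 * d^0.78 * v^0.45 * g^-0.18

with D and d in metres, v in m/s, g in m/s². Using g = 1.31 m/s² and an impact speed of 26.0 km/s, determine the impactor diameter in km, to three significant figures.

Rearranging for d: d = [D / (1.19 · 26000^0.45 · 1.31^-0.18)]^(1/0.78).
D = 73000 m.
26000^0.45 = 96.99
1.31^-0.18 = 0.9526
Denominator = 1.19 × 96.99 × 0.9526 = 109.9
D / 109.9 = 73000 / 109.9 = 664.2
d = 664.2^(1/0.78) = 664.2^1.2821 = 4154 m

d ≈ 4.15 km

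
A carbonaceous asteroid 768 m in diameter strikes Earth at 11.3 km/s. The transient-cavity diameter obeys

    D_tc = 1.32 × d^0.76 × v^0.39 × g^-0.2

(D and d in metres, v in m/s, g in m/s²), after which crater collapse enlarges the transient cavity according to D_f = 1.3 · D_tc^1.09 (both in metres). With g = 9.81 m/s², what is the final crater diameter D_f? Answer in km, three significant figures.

D_f ≈ 13.9 km

v = 11300 m/s.
d^0.76 = 768^0.76 = 155.9
v^0.39 = 11300^0.39 = 38.08
g^-0.2 = 9.81^-0.2 = 0.6334
D_tc = 1.32 × 155.9 × 38.08 × 0.6334 = 4964 m
D_f = 1.3 × (4964)^1.09 = 13880 m
     = 13.88 km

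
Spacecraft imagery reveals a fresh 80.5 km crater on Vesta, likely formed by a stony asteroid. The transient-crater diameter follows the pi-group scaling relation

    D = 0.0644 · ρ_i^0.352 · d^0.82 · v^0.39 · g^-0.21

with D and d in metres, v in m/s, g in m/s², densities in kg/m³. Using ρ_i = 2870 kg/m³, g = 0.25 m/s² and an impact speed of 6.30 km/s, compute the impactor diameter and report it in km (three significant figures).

Rearranging for d: d = [D / (0.0644 · 2870^0.352 · 6300^0.39 · 0.25^-0.21)]^(1/0.82).
D = 80500 m.
2870^0.352 = 16.49
6300^0.39 = 30.32
0.25^-0.21 = 1.338
Denominator = 0.0644 × 16.49 × 30.32 × 1.338 = 43.08
D / 43.08 = 80500 / 43.08 = 1869
d = 1869^(1/0.82) = 1869^1.2195 = 9766 m

d ≈ 9.77 km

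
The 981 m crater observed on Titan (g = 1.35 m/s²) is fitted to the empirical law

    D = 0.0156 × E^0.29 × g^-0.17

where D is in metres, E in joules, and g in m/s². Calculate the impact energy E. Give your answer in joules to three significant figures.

Rearranging: E = [D / (0.0156 · g^-0.17)]^(1/0.29).
g^-0.17 = 1.35^-0.17 = 0.9503
D / (0.0156 × 0.9503) = 981 / (0.01482) = 6.619 × 10^4
E = (6.619 × 10^4)^3.4483 = 4.203 × 10^16 J

E ≈ 4.20 × 10^16 J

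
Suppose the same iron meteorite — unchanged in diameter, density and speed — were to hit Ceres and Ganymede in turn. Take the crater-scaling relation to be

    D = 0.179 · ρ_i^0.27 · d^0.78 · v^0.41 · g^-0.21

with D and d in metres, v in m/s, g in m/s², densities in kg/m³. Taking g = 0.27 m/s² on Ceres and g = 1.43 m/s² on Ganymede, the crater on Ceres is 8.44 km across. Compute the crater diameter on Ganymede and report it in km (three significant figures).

All impactor-dependent factors cancel in the ratio, leaving D_Ganymede/D_Ceres = (g_Ganymede/g_Ceres)^-0.21.
(1.43/0.27)^-0.21 = 5.296^-0.21 = 0.7046
D_Ganymede = 0.7046 × 8.44 km = 5.95 km

D ≈ 5.95 km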